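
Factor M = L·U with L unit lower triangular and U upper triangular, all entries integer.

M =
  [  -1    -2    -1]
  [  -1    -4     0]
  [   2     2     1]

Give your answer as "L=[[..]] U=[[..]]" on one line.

L=[[1,0,0],[1,1,0],[-2,1,1]] U=[[-1,-2,-1],[0,-2,1],[0,0,-2]]

  row1 -= 1·row0 → [0,-2,1]
  row2 -= -2·row0 → [0,-2,-1]
  row2 -= 1·row1 → [0,0,-2]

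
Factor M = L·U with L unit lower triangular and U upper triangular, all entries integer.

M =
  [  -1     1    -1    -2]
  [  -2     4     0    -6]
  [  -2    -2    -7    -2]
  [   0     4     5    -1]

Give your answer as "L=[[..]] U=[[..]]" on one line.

L=[[1,0,0,0],[2,1,0,0],[2,-2,1,0],[0,2,-1,1]] U=[[-1,1,-1,-2],[0,2,2,-2],[0,0,-1,-2],[0,0,0,1]]

  row1 -= 2·row0 → [0,2,2,-2]
  row2 -= 2·row0 → [0,-4,-5,2]
  row3 -= 0·row0 → [0,4,5,-1]
  row2 -= -2·row1 → [0,0,-1,-2]
  row3 -= 2·row1 → [0,0,1,3]
  row3 -= -1·row2 → [0,0,0,1]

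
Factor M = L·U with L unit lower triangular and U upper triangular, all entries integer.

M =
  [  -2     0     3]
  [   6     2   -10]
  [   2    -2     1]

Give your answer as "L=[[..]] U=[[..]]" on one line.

  r1 -= -3·r0 → [0,2,-1]
  r2 -= -1·r0 → [0,-2,4]
  r2 -= -1·r1 → [0,0,3]

L=[[1,0,0],[-3,1,0],[-1,-1,1]] U=[[-2,0,3],[0,2,-1],[0,0,3]]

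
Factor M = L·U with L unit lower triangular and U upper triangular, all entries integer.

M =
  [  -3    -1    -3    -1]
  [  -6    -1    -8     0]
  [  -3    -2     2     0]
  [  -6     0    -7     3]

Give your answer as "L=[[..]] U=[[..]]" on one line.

L=[[1,0,0,0],[2,1,0,0],[1,-1,1,0],[2,2,1,1]] U=[[-3,-1,-3,-1],[0,1,-2,2],[0,0,3,3],[0,0,0,-2]]

  row1 -= 2·row0 → [0,1,-2,2]
  row2 -= 1·row0 → [0,-1,5,1]
  row3 -= 2·row0 → [0,2,-1,5]
  row2 -= -1·row1 → [0,0,3,3]
  row3 -= 2·row1 → [0,0,3,1]
  row3 -= 1·row2 → [0,0,0,-2]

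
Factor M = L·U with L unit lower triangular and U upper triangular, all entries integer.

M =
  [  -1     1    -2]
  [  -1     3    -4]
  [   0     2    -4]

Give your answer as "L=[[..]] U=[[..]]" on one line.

  row1 -= 1·row0 → [0,2,-2]
  row2 -= 0·row0 → [0,2,-4]
  row2 -= 1·row1 → [0,0,-2]

L=[[1,0,0],[1,1,0],[0,1,1]] U=[[-1,1,-2],[0,2,-2],[0,0,-2]]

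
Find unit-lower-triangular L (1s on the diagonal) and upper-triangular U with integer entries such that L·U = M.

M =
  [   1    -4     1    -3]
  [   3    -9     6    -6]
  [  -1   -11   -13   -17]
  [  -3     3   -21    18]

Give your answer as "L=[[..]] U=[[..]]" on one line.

L=[[1,0,0,0],[3,1,0,0],[-1,-5,1,0],[-3,-3,-3,1]] U=[[1,-4,1,-3],[0,3,3,3],[0,0,3,-5],[0,0,0,3]]

  r1 -= 3·r0 → [0,3,3,3]
  r2 -= -1·r0 → [0,-15,-12,-20]
  r3 -= -3·r0 → [0,-9,-18,9]
  r2 -= -5·r1 → [0,0,3,-5]
  r3 -= -3·r1 → [0,0,-9,18]
  r3 -= -3·r2 → [0,0,0,3]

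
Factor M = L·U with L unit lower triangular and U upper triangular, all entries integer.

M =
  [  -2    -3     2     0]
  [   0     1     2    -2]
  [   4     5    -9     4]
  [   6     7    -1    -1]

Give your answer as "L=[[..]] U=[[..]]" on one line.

L=[[1,0,0,0],[0,1,0,0],[-2,-1,1,0],[-3,-2,-3,1]] U=[[-2,-3,2,0],[0,1,2,-2],[0,0,-3,2],[0,0,0,1]]

  r1 -= 0·r0 → [0,1,2,-2]
  r2 -= -2·r0 → [0,-1,-5,4]
  r3 -= -3·r0 → [0,-2,5,-1]
  r2 -= -1·r1 → [0,0,-3,2]
  r3 -= -2·r1 → [0,0,9,-5]
  r3 -= -3·r2 → [0,0,0,1]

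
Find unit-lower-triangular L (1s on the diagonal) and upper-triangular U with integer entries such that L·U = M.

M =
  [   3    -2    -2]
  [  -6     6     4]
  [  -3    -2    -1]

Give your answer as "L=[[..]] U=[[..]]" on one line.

  r1 -= -2·r0 → [0,2,0]
  r2 -= -1·r0 → [0,-4,-3]
  r2 -= -2·r1 → [0,0,-3]

L=[[1,0,0],[-2,1,0],[-1,-2,1]] U=[[3,-2,-2],[0,2,0],[0,0,-3]]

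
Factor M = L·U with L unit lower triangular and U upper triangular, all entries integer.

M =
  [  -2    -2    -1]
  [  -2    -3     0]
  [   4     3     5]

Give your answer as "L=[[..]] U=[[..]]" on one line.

  row1 -= 1·row0 → [0,-1,1]
  row2 -= -2·row0 → [0,-1,3]
  row2 -= 1·row1 → [0,0,2]

L=[[1,0,0],[1,1,0],[-2,1,1]] U=[[-2,-2,-1],[0,-1,1],[0,0,2]]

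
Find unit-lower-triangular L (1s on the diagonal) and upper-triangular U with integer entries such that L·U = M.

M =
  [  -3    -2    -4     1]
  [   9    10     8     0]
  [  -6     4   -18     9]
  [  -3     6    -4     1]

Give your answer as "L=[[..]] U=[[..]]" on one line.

  row1 -= -3·row0 → [0,4,-4,3]
  row2 -= 2·row0 → [0,8,-10,7]
  row3 -= 1·row0 → [0,8,0,0]
  row2 -= 2·row1 → [0,0,-2,1]
  row3 -= 2·row1 → [0,0,8,-6]
  row3 -= -4·row2 → [0,0,0,-2]

L=[[1,0,0,0],[-3,1,0,0],[2,2,1,0],[1,2,-4,1]] U=[[-3,-2,-4,1],[0,4,-4,3],[0,0,-2,1],[0,0,0,-2]]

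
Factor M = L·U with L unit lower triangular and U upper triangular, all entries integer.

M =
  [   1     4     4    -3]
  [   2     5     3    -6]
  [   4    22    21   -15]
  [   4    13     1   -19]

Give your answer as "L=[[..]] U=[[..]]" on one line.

  R1 -= 2·R0 → [0,-3,-5,0]
  R2 -= 4·R0 → [0,6,5,-3]
  R3 -= 4·R0 → [0,-3,-15,-7]
  R2 -= -2·R1 → [0,0,-5,-3]
  R3 -= 1·R1 → [0,0,-10,-7]
  R3 -= 2·R2 → [0,0,0,-1]

L=[[1,0,0,0],[2,1,0,0],[4,-2,1,0],[4,1,2,1]] U=[[1,4,4,-3],[0,-3,-5,0],[0,0,-5,-3],[0,0,0,-1]]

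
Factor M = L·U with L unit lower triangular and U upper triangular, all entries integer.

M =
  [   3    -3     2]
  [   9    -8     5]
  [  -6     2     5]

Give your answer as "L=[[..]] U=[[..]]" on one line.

L=[[1,0,0],[3,1,0],[-2,-4,1]] U=[[3,-3,2],[0,1,-1],[0,0,5]]

  r1 -= 3·r0 → [0,1,-1]
  r2 -= -2·r0 → [0,-4,9]
  r2 -= -4·r1 → [0,0,5]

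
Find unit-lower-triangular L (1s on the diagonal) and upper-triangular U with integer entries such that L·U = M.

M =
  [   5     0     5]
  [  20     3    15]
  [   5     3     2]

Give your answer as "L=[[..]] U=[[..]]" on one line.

  row1 -= 4·row0 → [0,3,-5]
  row2 -= 1·row0 → [0,3,-3]
  row2 -= 1·row1 → [0,0,2]

L=[[1,0,0],[4,1,0],[1,1,1]] U=[[5,0,5],[0,3,-5],[0,0,2]]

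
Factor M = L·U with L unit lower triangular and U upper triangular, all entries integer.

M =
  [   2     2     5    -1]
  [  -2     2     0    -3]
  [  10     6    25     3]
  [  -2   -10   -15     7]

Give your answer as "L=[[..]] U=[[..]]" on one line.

L=[[1,0,0,0],[-1,1,0,0],[5,-1,1,0],[-1,-2,0,1]] U=[[2,2,5,-1],[0,4,5,-4],[0,0,5,4],[0,0,0,-2]]

  R1 -= -1·R0 → [0,4,5,-4]
  R2 -= 5·R0 → [0,-4,0,8]
  R3 -= -1·R0 → [0,-8,-10,6]
  R2 -= -1·R1 → [0,0,5,4]
  R3 -= -2·R1 → [0,0,0,-2]
  R3 -= 0·R2 → [0,0,0,-2]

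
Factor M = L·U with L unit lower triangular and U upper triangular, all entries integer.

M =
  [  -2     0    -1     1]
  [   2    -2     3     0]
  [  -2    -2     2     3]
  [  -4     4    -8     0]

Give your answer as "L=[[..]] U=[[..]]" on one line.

L=[[1,0,0,0],[-1,1,0,0],[1,1,1,0],[2,-2,-2,1]] U=[[-2,0,-1,1],[0,-2,2,1],[0,0,1,1],[0,0,0,2]]

  R1 -= -1·R0 → [0,-2,2,1]
  R2 -= 1·R0 → [0,-2,3,2]
  R3 -= 2·R0 → [0,4,-6,-2]
  R2 -= 1·R1 → [0,0,1,1]
  R3 -= -2·R1 → [0,0,-2,0]
  R3 -= -2·R2 → [0,0,0,2]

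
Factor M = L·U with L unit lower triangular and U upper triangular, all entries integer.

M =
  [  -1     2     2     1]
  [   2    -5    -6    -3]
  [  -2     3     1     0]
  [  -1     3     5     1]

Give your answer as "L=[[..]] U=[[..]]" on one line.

  R1 -= -2·R0 → [0,-1,-2,-1]
  R2 -= 2·R0 → [0,-1,-3,-2]
  R3 -= 1·R0 → [0,1,3,0]
  R2 -= 1·R1 → [0,0,-1,-1]
  R3 -= -1·R1 → [0,0,1,-1]
  R3 -= -1·R2 → [0,0,0,-2]

L=[[1,0,0,0],[-2,1,0,0],[2,1,1,0],[1,-1,-1,1]] U=[[-1,2,2,1],[0,-1,-2,-1],[0,0,-1,-1],[0,0,0,-2]]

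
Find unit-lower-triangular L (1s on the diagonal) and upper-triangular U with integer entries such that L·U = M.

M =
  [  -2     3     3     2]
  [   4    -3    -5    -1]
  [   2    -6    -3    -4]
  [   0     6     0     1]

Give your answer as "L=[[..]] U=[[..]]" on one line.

  row1 -= -2·row0 → [0,3,1,3]
  row2 -= -1·row0 → [0,-3,0,-2]
  row3 -= 0·row0 → [0,6,0,1]
  row2 -= -1·row1 → [0,0,1,1]
  row3 -= 2·row1 → [0,0,-2,-5]
  row3 -= -2·row2 → [0,0,0,-3]

L=[[1,0,0,0],[-2,1,0,0],[-1,-1,1,0],[0,2,-2,1]] U=[[-2,3,3,2],[0,3,1,3],[0,0,1,1],[0,0,0,-3]]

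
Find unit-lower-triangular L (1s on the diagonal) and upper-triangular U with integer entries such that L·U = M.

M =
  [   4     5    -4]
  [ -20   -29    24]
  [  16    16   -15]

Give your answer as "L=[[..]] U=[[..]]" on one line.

L=[[1,0,0],[-5,1,0],[4,1,1]] U=[[4,5,-4],[0,-4,4],[0,0,-3]]

  row1 -= -5·row0 → [0,-4,4]
  row2 -= 4·row0 → [0,-4,1]
  row2 -= 1·row1 → [0,0,-3]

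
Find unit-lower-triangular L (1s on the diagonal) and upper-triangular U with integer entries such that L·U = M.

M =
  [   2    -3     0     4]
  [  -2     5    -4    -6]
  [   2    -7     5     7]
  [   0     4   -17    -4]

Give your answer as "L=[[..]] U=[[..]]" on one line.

L=[[1,0,0,0],[-1,1,0,0],[1,-2,1,0],[0,2,3,1]] U=[[2,-3,0,4],[0,2,-4,-2],[0,0,-3,-1],[0,0,0,3]]

  R1 -= -1·R0 → [0,2,-4,-2]
  R2 -= 1·R0 → [0,-4,5,3]
  R3 -= 0·R0 → [0,4,-17,-4]
  R2 -= -2·R1 → [0,0,-3,-1]
  R3 -= 2·R1 → [0,0,-9,0]
  R3 -= 3·R2 → [0,0,0,3]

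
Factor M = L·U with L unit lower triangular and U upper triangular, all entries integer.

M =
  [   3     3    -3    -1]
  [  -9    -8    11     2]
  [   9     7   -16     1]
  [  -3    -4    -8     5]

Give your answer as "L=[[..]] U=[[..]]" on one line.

  row1 -= -3·row0 → [0,1,2,-1]
  row2 -= 3·row0 → [0,-2,-7,4]
  row3 -= -1·row0 → [0,-1,-11,4]
  row2 -= -2·row1 → [0,0,-3,2]
  row3 -= -1·row1 → [0,0,-9,3]
  row3 -= 3·row2 → [0,0,0,-3]

L=[[1,0,0,0],[-3,1,0,0],[3,-2,1,0],[-1,-1,3,1]] U=[[3,3,-3,-1],[0,1,2,-1],[0,0,-3,2],[0,0,0,-3]]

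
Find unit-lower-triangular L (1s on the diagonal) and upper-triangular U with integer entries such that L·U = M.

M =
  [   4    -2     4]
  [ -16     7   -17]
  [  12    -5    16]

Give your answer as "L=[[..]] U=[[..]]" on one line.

L=[[1,0,0],[-4,1,0],[3,-1,1]] U=[[4,-2,4],[0,-1,-1],[0,0,3]]

  r1 -= -4·r0 → [0,-1,-1]
  r2 -= 3·r0 → [0,1,4]
  r2 -= -1·r1 → [0,0,3]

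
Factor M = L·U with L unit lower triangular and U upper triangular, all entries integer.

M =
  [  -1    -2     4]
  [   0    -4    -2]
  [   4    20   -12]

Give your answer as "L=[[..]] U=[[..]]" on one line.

  r1 -= 0·r0 → [0,-4,-2]
  r2 -= -4·r0 → [0,12,4]
  r2 -= -3·r1 → [0,0,-2]

L=[[1,0,0],[0,1,0],[-4,-3,1]] U=[[-1,-2,4],[0,-4,-2],[0,0,-2]]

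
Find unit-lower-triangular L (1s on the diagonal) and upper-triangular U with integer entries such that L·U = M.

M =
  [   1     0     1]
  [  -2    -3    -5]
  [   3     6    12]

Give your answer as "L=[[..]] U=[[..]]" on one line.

L=[[1,0,0],[-2,1,0],[3,-2,1]] U=[[1,0,1],[0,-3,-3],[0,0,3]]

  r1 -= -2·r0 → [0,-3,-3]
  r2 -= 3·r0 → [0,6,9]
  r2 -= -2·r1 → [0,0,3]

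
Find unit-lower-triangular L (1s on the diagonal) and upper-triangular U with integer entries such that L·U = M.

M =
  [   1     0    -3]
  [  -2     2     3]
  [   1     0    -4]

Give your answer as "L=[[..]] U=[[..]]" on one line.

  row1 -= -2·row0 → [0,2,-3]
  row2 -= 1·row0 → [0,0,-1]
  row2 -= 0·row1 → [0,0,-1]

L=[[1,0,0],[-2,1,0],[1,0,1]] U=[[1,0,-3],[0,2,-3],[0,0,-1]]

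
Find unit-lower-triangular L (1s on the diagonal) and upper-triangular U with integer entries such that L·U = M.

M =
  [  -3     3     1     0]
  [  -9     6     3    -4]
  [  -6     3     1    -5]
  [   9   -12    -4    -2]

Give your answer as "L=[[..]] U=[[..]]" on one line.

  r1 -= 3·r0 → [0,-3,0,-4]
  r2 -= 2·r0 → [0,-3,-1,-5]
  r3 -= -3·r0 → [0,-3,-1,-2]
  r2 -= 1·r1 → [0,0,-1,-1]
  r3 -= 1·r1 → [0,0,-1,2]
  r3 -= 1·r2 → [0,0,0,3]

L=[[1,0,0,0],[3,1,0,0],[2,1,1,0],[-3,1,1,1]] U=[[-3,3,1,0],[0,-3,0,-4],[0,0,-1,-1],[0,0,0,3]]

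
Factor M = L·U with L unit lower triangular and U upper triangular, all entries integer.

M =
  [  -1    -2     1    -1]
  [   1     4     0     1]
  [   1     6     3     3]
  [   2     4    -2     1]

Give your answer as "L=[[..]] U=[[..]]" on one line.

  r1 -= -1·r0 → [0,2,1,0]
  r2 -= -1·r0 → [0,4,4,2]
  r3 -= -2·r0 → [0,0,0,-1]
  r2 -= 2·r1 → [0,0,2,2]
  r3 -= 0·r1 → [0,0,0,-1]
  r3 -= 0·r2 → [0,0,0,-1]

L=[[1,0,0,0],[-1,1,0,0],[-1,2,1,0],[-2,0,0,1]] U=[[-1,-2,1,-1],[0,2,1,0],[0,0,2,2],[0,0,0,-1]]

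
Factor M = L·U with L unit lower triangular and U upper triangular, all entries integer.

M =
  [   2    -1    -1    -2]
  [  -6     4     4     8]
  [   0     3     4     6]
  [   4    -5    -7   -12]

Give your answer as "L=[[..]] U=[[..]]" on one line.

  R1 -= -3·R0 → [0,1,1,2]
  R2 -= 0·R0 → [0,3,4,6]
  R3 -= 2·R0 → [0,-3,-5,-8]
  R2 -= 3·R1 → [0,0,1,0]
  R3 -= -3·R1 → [0,0,-2,-2]
  R3 -= -2·R2 → [0,0,0,-2]

L=[[1,0,0,0],[-3,1,0,0],[0,3,1,0],[2,-3,-2,1]] U=[[2,-1,-1,-2],[0,1,1,2],[0,0,1,0],[0,0,0,-2]]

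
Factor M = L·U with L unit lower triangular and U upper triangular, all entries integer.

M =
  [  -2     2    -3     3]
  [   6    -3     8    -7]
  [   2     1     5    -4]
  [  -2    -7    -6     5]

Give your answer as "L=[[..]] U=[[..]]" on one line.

  R1 -= -3·R0 → [0,3,-1,2]
  R2 -= -1·R0 → [0,3,2,-1]
  R3 -= 1·R0 → [0,-9,-3,2]
  R2 -= 1·R1 → [0,0,3,-3]
  R3 -= -3·R1 → [0,0,-6,8]
  R3 -= -2·R2 → [0,0,0,2]

L=[[1,0,0,0],[-3,1,0,0],[-1,1,1,0],[1,-3,-2,1]] U=[[-2,2,-3,3],[0,3,-1,2],[0,0,3,-3],[0,0,0,2]]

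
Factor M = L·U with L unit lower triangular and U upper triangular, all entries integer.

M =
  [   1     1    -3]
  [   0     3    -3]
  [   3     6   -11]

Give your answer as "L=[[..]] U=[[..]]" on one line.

L=[[1,0,0],[0,1,0],[3,1,1]] U=[[1,1,-3],[0,3,-3],[0,0,1]]

  row1 -= 0·row0 → [0,3,-3]
  row2 -= 3·row0 → [0,3,-2]
  row2 -= 1·row1 → [0,0,1]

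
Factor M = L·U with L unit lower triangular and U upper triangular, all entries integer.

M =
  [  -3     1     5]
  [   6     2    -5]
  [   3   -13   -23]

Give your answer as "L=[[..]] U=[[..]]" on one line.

L=[[1,0,0],[-2,1,0],[-1,-3,1]] U=[[-3,1,5],[0,4,5],[0,0,-3]]

  r1 -= -2·r0 → [0,4,5]
  r2 -= -1·r0 → [0,-12,-18]
  r2 -= -3·r1 → [0,0,-3]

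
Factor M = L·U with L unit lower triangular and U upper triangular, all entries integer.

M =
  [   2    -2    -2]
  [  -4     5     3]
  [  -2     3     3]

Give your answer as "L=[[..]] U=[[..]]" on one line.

L=[[1,0,0],[-2,1,0],[-1,1,1]] U=[[2,-2,-2],[0,1,-1],[0,0,2]]

  r1 -= -2·r0 → [0,1,-1]
  r2 -= -1·r0 → [0,1,1]
  r2 -= 1·r1 → [0,0,2]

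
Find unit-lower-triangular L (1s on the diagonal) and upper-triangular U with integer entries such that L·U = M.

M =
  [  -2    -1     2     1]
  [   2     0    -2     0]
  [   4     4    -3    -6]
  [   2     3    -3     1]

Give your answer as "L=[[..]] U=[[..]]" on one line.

  r1 -= -1·r0 → [0,-1,0,1]
  r2 -= -2·r0 → [0,2,1,-4]
  r3 -= -1·r0 → [0,2,-1,2]
  r2 -= -2·r1 → [0,0,1,-2]
  r3 -= -2·r1 → [0,0,-1,4]
  r3 -= -1·r2 → [0,0,0,2]

L=[[1,0,0,0],[-1,1,0,0],[-2,-2,1,0],[-1,-2,-1,1]] U=[[-2,-1,2,1],[0,-1,0,1],[0,0,1,-2],[0,0,0,2]]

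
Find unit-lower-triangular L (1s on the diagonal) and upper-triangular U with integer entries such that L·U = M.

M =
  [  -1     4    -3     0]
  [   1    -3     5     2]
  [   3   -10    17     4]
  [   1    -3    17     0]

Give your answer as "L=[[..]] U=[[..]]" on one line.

L=[[1,0,0,0],[-1,1,0,0],[-3,2,1,0],[-1,1,3,1]] U=[[-1,4,-3,0],[0,1,2,2],[0,0,4,0],[0,0,0,-2]]

  R1 -= -1·R0 → [0,1,2,2]
  R2 -= -3·R0 → [0,2,8,4]
  R3 -= -1·R0 → [0,1,14,0]
  R2 -= 2·R1 → [0,0,4,0]
  R3 -= 1·R1 → [0,0,12,-2]
  R3 -= 3·R2 → [0,0,0,-2]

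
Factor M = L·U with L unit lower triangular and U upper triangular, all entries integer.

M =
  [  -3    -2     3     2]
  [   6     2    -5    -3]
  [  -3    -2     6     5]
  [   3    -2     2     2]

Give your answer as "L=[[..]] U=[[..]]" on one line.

  row1 -= -2·row0 → [0,-2,1,1]
  row2 -= 1·row0 → [0,0,3,3]
  row3 -= -1·row0 → [0,-4,5,4]
  row2 -= 0·row1 → [0,0,3,3]
  row3 -= 2·row1 → [0,0,3,2]
  row3 -= 1·row2 → [0,0,0,-1]

L=[[1,0,0,0],[-2,1,0,0],[1,0,1,0],[-1,2,1,1]] U=[[-3,-2,3,2],[0,-2,1,1],[0,0,3,3],[0,0,0,-1]]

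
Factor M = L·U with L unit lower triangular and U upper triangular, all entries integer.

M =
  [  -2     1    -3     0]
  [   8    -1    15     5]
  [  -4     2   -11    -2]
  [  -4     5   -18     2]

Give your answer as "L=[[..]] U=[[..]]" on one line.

L=[[1,0,0,0],[-4,1,0,0],[2,0,1,0],[2,1,3,1]] U=[[-2,1,-3,0],[0,3,3,5],[0,0,-5,-2],[0,0,0,3]]

  R1 -= -4·R0 → [0,3,3,5]
  R2 -= 2·R0 → [0,0,-5,-2]
  R3 -= 2·R0 → [0,3,-12,2]
  R2 -= 0·R1 → [0,0,-5,-2]
  R3 -= 1·R1 → [0,0,-15,-3]
  R3 -= 3·R2 → [0,0,0,3]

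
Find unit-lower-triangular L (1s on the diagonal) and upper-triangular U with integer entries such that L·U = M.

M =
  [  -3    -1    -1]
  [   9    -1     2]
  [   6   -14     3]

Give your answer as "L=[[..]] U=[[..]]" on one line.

L=[[1,0,0],[-3,1,0],[-2,4,1]] U=[[-3,-1,-1],[0,-4,-1],[0,0,5]]

  R1 -= -3·R0 → [0,-4,-1]
  R2 -= -2·R0 → [0,-16,1]
  R2 -= 4·R1 → [0,0,5]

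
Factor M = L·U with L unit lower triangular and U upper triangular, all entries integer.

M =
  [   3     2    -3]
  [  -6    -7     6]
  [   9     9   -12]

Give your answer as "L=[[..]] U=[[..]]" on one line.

  row1 -= -2·row0 → [0,-3,0]
  row2 -= 3·row0 → [0,3,-3]
  row2 -= -1·row1 → [0,0,-3]

L=[[1,0,0],[-2,1,0],[3,-1,1]] U=[[3,2,-3],[0,-3,0],[0,0,-3]]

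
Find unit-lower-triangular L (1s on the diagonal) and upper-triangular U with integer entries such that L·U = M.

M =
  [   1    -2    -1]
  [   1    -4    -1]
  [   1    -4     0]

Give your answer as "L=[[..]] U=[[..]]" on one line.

L=[[1,0,0],[1,1,0],[1,1,1]] U=[[1,-2,-1],[0,-2,0],[0,0,1]]

  R1 -= 1·R0 → [0,-2,0]
  R2 -= 1·R0 → [0,-2,1]
  R2 -= 1·R1 → [0,0,1]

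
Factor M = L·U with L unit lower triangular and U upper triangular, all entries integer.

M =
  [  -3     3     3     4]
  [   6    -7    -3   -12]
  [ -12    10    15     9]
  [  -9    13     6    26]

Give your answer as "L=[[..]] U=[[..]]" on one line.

  r1 -= -2·r0 → [0,-1,3,-4]
  r2 -= 4·r0 → [0,-2,3,-7]
  r3 -= 3·r0 → [0,4,-3,14]
  r2 -= 2·r1 → [0,0,-3,1]
  r3 -= -4·r1 → [0,0,9,-2]
  r3 -= -3·r2 → [0,0,0,1]

L=[[1,0,0,0],[-2,1,0,0],[4,2,1,0],[3,-4,-3,1]] U=[[-3,3,3,4],[0,-1,3,-4],[0,0,-3,1],[0,0,0,1]]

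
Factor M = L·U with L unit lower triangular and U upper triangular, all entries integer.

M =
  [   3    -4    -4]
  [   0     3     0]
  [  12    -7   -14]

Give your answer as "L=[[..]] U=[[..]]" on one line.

  R1 -= 0·R0 → [0,3,0]
  R2 -= 4·R0 → [0,9,2]
  R2 -= 3·R1 → [0,0,2]

L=[[1,0,0],[0,1,0],[4,3,1]] U=[[3,-4,-4],[0,3,0],[0,0,2]]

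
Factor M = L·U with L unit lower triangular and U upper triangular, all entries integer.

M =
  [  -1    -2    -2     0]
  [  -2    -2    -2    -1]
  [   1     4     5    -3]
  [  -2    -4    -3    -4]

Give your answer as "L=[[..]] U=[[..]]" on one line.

  row1 -= 2·row0 → [0,2,2,-1]
  row2 -= -1·row0 → [0,2,3,-3]
  row3 -= 2·row0 → [0,0,1,-4]
  row2 -= 1·row1 → [0,0,1,-2]
  row3 -= 0·row1 → [0,0,1,-4]
  row3 -= 1·row2 → [0,0,0,-2]

L=[[1,0,0,0],[2,1,0,0],[-1,1,1,0],[2,0,1,1]] U=[[-1,-2,-2,0],[0,2,2,-1],[0,0,1,-2],[0,0,0,-2]]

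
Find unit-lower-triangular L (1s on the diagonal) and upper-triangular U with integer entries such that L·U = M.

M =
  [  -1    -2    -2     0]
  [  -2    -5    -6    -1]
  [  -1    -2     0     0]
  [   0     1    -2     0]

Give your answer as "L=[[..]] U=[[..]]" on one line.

L=[[1,0,0,0],[2,1,0,0],[1,0,1,0],[0,-1,-2,1]] U=[[-1,-2,-2,0],[0,-1,-2,-1],[0,0,2,0],[0,0,0,-1]]

  r1 -= 2·r0 → [0,-1,-2,-1]
  r2 -= 1·r0 → [0,0,2,0]
  r3 -= 0·r0 → [0,1,-2,0]
  r2 -= 0·r1 → [0,0,2,0]
  r3 -= -1·r1 → [0,0,-4,-1]
  r3 -= -2·r2 → [0,0,0,-1]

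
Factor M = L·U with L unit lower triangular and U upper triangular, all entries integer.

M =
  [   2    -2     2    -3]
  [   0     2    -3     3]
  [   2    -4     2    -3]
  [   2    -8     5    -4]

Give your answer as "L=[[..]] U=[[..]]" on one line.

  r1 -= 0·r0 → [0,2,-3,3]
  r2 -= 1·r0 → [0,-2,0,0]
  r3 -= 1·r0 → [0,-6,3,-1]
  r2 -= -1·r1 → [0,0,-3,3]
  r3 -= -3·r1 → [0,0,-6,8]
  r3 -= 2·r2 → [0,0,0,2]

L=[[1,0,0,0],[0,1,0,0],[1,-1,1,0],[1,-3,2,1]] U=[[2,-2,2,-3],[0,2,-3,3],[0,0,-3,3],[0,0,0,2]]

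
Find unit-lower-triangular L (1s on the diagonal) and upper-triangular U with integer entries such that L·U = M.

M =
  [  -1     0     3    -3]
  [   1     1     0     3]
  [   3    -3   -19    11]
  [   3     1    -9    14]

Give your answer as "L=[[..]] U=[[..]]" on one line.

L=[[1,0,0,0],[-1,1,0,0],[-3,-3,1,0],[-3,1,3,1]] U=[[-1,0,3,-3],[0,1,3,0],[0,0,-1,2],[0,0,0,-1]]

  row1 -= -1·row0 → [0,1,3,0]
  row2 -= -3·row0 → [0,-3,-10,2]
  row3 -= -3·row0 → [0,1,0,5]
  row2 -= -3·row1 → [0,0,-1,2]
  row3 -= 1·row1 → [0,0,-3,5]
  row3 -= 3·row2 → [0,0,0,-1]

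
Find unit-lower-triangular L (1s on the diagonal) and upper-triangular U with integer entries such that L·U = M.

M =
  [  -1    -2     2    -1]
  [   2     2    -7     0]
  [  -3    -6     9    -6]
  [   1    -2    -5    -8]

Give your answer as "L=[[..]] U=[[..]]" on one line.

L=[[1,0,0,0],[-2,1,0,0],[3,0,1,0],[-1,2,1,1]] U=[[-1,-2,2,-1],[0,-2,-3,-2],[0,0,3,-3],[0,0,0,-2]]

  row1 -= -2·row0 → [0,-2,-3,-2]
  row2 -= 3·row0 → [0,0,3,-3]
  row3 -= -1·row0 → [0,-4,-3,-9]
  row2 -= 0·row1 → [0,0,3,-3]
  row3 -= 2·row1 → [0,0,3,-5]
  row3 -= 1·row2 → [0,0,0,-2]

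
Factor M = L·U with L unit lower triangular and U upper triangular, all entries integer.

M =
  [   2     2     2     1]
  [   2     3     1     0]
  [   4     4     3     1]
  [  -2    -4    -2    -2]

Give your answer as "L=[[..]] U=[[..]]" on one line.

  r1 -= 1·r0 → [0,1,-1,-1]
  r2 -= 2·r0 → [0,0,-1,-1]
  r3 -= -1·r0 → [0,-2,0,-1]
  r2 -= 0·r1 → [0,0,-1,-1]
  r3 -= -2·r1 → [0,0,-2,-3]
  r3 -= 2·r2 → [0,0,0,-1]

L=[[1,0,0,0],[1,1,0,0],[2,0,1,0],[-1,-2,2,1]] U=[[2,2,2,1],[0,1,-1,-1],[0,0,-1,-1],[0,0,0,-1]]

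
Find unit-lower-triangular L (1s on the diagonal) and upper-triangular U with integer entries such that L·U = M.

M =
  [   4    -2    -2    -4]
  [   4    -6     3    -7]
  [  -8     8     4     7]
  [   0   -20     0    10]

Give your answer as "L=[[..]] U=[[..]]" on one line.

L=[[1,0,0,0],[1,1,0,0],[-2,-1,1,0],[0,5,-5,1]] U=[[4,-2,-2,-4],[0,-4,5,-3],[0,0,5,-4],[0,0,0,5]]

  R1 -= 1·R0 → [0,-4,5,-3]
  R2 -= -2·R0 → [0,4,0,-1]
  R3 -= 0·R0 → [0,-20,0,10]
  R2 -= -1·R1 → [0,0,5,-4]
  R3 -= 5·R1 → [0,0,-25,25]
  R3 -= -5·R2 → [0,0,0,5]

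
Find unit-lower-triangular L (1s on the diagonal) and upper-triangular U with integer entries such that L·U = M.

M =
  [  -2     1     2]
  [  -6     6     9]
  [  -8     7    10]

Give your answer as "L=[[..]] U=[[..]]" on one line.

  row1 -= 3·row0 → [0,3,3]
  row2 -= 4·row0 → [0,3,2]
  row2 -= 1·row1 → [0,0,-1]

L=[[1,0,0],[3,1,0],[4,1,1]] U=[[-2,1,2],[0,3,3],[0,0,-1]]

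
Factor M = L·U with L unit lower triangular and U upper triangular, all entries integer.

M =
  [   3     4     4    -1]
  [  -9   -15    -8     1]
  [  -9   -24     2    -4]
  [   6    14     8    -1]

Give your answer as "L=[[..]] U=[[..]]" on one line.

L=[[1,0,0,0],[-3,1,0,0],[-3,4,1,0],[2,-2,-4,1]] U=[[3,4,4,-1],[0,-3,4,-2],[0,0,-2,1],[0,0,0,1]]

  R1 -= -3·R0 → [0,-3,4,-2]
  R2 -= -3·R0 → [0,-12,14,-7]
  R3 -= 2·R0 → [0,6,0,1]
  R2 -= 4·R1 → [0,0,-2,1]
  R3 -= -2·R1 → [0,0,8,-3]
  R3 -= -4·R2 → [0,0,0,1]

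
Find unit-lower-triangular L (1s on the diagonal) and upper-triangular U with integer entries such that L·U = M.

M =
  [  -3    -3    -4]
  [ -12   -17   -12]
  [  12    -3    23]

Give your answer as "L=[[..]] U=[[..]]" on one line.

L=[[1,0,0],[4,1,0],[-4,3,1]] U=[[-3,-3,-4],[0,-5,4],[0,0,-5]]

  R1 -= 4·R0 → [0,-5,4]
  R2 -= -4·R0 → [0,-15,7]
  R2 -= 3·R1 → [0,0,-5]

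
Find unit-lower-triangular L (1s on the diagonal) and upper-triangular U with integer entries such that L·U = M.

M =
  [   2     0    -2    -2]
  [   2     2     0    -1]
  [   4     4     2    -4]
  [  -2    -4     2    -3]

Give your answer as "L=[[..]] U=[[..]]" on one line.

L=[[1,0,0,0],[1,1,0,0],[2,2,1,0],[-1,-2,2,1]] U=[[2,0,-2,-2],[0,2,2,1],[0,0,2,-2],[0,0,0,1]]

  R1 -= 1·R0 → [0,2,2,1]
  R2 -= 2·R0 → [0,4,6,0]
  R3 -= -1·R0 → [0,-4,0,-5]
  R2 -= 2·R1 → [0,0,2,-2]
  R3 -= -2·R1 → [0,0,4,-3]
  R3 -= 2·R2 → [0,0,0,1]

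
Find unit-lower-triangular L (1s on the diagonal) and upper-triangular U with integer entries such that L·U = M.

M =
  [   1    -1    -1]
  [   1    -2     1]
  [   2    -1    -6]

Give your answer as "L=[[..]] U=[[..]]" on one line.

  r1 -= 1·r0 → [0,-1,2]
  r2 -= 2·r0 → [0,1,-4]
  r2 -= -1·r1 → [0,0,-2]

L=[[1,0,0],[1,1,0],[2,-1,1]] U=[[1,-1,-1],[0,-1,2],[0,0,-2]]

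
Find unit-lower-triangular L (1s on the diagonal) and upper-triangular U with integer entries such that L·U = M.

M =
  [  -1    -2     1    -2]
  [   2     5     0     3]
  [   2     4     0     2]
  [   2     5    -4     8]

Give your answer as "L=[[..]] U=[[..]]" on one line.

L=[[1,0,0,0],[-2,1,0,0],[-2,0,1,0],[-2,1,-2,1]] U=[[-1,-2,1,-2],[0,1,2,-1],[0,0,2,-2],[0,0,0,1]]

  row1 -= -2·row0 → [0,1,2,-1]
  row2 -= -2·row0 → [0,0,2,-2]
  row3 -= -2·row0 → [0,1,-2,4]
  row2 -= 0·row1 → [0,0,2,-2]
  row3 -= 1·row1 → [0,0,-4,5]
  row3 -= -2·row2 → [0,0,0,1]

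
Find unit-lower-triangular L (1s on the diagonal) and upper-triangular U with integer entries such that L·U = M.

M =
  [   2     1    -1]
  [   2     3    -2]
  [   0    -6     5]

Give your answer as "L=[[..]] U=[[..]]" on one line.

L=[[1,0,0],[1,1,0],[0,-3,1]] U=[[2,1,-1],[0,2,-1],[0,0,2]]

  R1 -= 1·R0 → [0,2,-1]
  R2 -= 0·R0 → [0,-6,5]
  R2 -= -3·R1 → [0,0,2]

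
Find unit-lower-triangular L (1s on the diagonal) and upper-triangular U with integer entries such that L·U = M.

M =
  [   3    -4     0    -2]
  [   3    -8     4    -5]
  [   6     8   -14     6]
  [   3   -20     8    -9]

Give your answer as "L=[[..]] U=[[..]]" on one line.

  r1 -= 1·r0 → [0,-4,4,-3]
  r2 -= 2·r0 → [0,16,-14,10]
  r3 -= 1·r0 → [0,-16,8,-7]
  r2 -= -4·r1 → [0,0,2,-2]
  r3 -= 4·r1 → [0,0,-8,5]
  r3 -= -4·r2 → [0,0,0,-3]

L=[[1,0,0,0],[1,1,0,0],[2,-4,1,0],[1,4,-4,1]] U=[[3,-4,0,-2],[0,-4,4,-3],[0,0,2,-2],[0,0,0,-3]]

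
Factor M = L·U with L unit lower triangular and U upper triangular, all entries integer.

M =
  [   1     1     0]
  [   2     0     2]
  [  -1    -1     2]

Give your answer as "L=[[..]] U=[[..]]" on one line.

  r1 -= 2·r0 → [0,-2,2]
  r2 -= -1·r0 → [0,0,2]
  r2 -= 0·r1 → [0,0,2]

L=[[1,0,0],[2,1,0],[-1,0,1]] U=[[1,1,0],[0,-2,2],[0,0,2]]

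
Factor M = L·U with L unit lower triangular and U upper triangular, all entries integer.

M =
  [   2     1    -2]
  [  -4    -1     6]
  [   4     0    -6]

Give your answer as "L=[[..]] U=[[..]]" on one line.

L=[[1,0,0],[-2,1,0],[2,-2,1]] U=[[2,1,-2],[0,1,2],[0,0,2]]

  row1 -= -2·row0 → [0,1,2]
  row2 -= 2·row0 → [0,-2,-2]
  row2 -= -2·row1 → [0,0,2]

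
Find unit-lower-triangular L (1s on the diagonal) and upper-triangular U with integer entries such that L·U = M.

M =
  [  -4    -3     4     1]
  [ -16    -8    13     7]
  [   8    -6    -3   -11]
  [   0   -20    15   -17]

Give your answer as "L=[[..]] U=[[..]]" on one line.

  row1 -= 4·row0 → [0,4,-3,3]
  row2 -= -2·row0 → [0,-12,5,-9]
  row3 -= 0·row0 → [0,-20,15,-17]
  row2 -= -3·row1 → [0,0,-4,0]
  row3 -= -5·row1 → [0,0,0,-2]
  row3 -= 0·row2 → [0,0,0,-2]

L=[[1,0,0,0],[4,1,0,0],[-2,-3,1,0],[0,-5,0,1]] U=[[-4,-3,4,1],[0,4,-3,3],[0,0,-4,0],[0,0,0,-2]]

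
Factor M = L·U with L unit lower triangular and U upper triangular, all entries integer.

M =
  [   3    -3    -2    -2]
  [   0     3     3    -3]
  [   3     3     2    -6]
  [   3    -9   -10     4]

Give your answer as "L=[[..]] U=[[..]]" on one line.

  r1 -= 0·r0 → [0,3,3,-3]
  r2 -= 1·r0 → [0,6,4,-4]
  r3 -= 1·r0 → [0,-6,-8,6]
  r2 -= 2·r1 → [0,0,-2,2]
  r3 -= -2·r1 → [0,0,-2,0]
  r3 -= 1·r2 → [0,0,0,-2]

L=[[1,0,0,0],[0,1,0,0],[1,2,1,0],[1,-2,1,1]] U=[[3,-3,-2,-2],[0,3,3,-3],[0,0,-2,2],[0,0,0,-2]]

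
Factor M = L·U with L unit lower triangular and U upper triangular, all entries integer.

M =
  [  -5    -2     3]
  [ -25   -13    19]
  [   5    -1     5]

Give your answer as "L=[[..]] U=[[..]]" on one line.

  R1 -= 5·R0 → [0,-3,4]
  R2 -= -1·R0 → [0,-3,8]
  R2 -= 1·R1 → [0,0,4]

L=[[1,0,0],[5,1,0],[-1,1,1]] U=[[-5,-2,3],[0,-3,4],[0,0,4]]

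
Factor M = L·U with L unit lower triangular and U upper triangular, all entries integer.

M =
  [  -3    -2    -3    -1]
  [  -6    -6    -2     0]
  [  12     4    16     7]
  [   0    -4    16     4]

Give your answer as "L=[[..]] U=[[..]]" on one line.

  R1 -= 2·R0 → [0,-2,4,2]
  R2 -= -4·R0 → [0,-4,4,3]
  R3 -= 0·R0 → [0,-4,16,4]
  R2 -= 2·R1 → [0,0,-4,-1]
  R3 -= 2·R1 → [0,0,8,0]
  R3 -= -2·R2 → [0,0,0,-2]

L=[[1,0,0,0],[2,1,0,0],[-4,2,1,0],[0,2,-2,1]] U=[[-3,-2,-3,-1],[0,-2,4,2],[0,0,-4,-1],[0,0,0,-2]]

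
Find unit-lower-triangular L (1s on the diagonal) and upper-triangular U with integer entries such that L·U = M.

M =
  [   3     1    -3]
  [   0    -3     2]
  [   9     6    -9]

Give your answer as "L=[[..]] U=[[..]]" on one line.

  R1 -= 0·R0 → [0,-3,2]
  R2 -= 3·R0 → [0,3,0]
  R2 -= -1·R1 → [0,0,2]

L=[[1,0,0],[0,1,0],[3,-1,1]] U=[[3,1,-3],[0,-3,2],[0,0,2]]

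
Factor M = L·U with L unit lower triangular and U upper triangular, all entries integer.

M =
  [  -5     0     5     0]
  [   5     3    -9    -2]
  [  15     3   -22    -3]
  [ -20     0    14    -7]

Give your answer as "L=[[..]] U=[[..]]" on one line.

  row1 -= -1·row0 → [0,3,-4,-2]
  row2 -= -3·row0 → [0,3,-7,-3]
  row3 -= 4·row0 → [0,0,-6,-7]
  row2 -= 1·row1 → [0,0,-3,-1]
  row3 -= 0·row1 → [0,0,-6,-7]
  row3 -= 2·row2 → [0,0,0,-5]

L=[[1,0,0,0],[-1,1,0,0],[-3,1,1,0],[4,0,2,1]] U=[[-5,0,5,0],[0,3,-4,-2],[0,0,-3,-1],[0,0,0,-5]]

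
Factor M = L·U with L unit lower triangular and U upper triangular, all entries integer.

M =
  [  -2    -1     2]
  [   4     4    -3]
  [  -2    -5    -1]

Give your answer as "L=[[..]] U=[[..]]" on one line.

  r1 -= -2·r0 → [0,2,1]
  r2 -= 1·r0 → [0,-4,-3]
  r2 -= -2·r1 → [0,0,-1]

L=[[1,0,0],[-2,1,0],[1,-2,1]] U=[[-2,-1,2],[0,2,1],[0,0,-1]]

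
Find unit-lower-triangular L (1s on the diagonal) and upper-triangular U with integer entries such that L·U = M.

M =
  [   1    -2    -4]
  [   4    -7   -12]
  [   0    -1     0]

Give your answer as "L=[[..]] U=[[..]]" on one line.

  r1 -= 4·r0 → [0,1,4]
  r2 -= 0·r0 → [0,-1,0]
  r2 -= -1·r1 → [0,0,4]

L=[[1,0,0],[4,1,0],[0,-1,1]] U=[[1,-2,-4],[0,1,4],[0,0,4]]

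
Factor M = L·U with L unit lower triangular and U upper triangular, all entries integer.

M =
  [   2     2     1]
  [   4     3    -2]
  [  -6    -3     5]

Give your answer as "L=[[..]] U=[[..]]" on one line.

L=[[1,0,0],[2,1,0],[-3,-3,1]] U=[[2,2,1],[0,-1,-4],[0,0,-4]]

  R1 -= 2·R0 → [0,-1,-4]
  R2 -= -3·R0 → [0,3,8]
  R2 -= -3·R1 → [0,0,-4]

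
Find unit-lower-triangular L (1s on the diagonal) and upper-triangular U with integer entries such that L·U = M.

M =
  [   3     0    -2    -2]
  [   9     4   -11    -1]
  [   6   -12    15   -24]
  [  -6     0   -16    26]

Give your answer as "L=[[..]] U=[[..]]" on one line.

  R1 -= 3·R0 → [0,4,-5,5]
  R2 -= 2·R0 → [0,-12,19,-20]
  R3 -= -2·R0 → [0,0,-20,22]
  R2 -= -3·R1 → [0,0,4,-5]
  R3 -= 0·R1 → [0,0,-20,22]
  R3 -= -5·R2 → [0,0,0,-3]

L=[[1,0,0,0],[3,1,0,0],[2,-3,1,0],[-2,0,-5,1]] U=[[3,0,-2,-2],[0,4,-5,5],[0,0,4,-5],[0,0,0,-3]]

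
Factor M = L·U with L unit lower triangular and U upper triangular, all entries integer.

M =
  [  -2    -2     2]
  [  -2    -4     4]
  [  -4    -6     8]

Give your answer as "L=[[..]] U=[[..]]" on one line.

L=[[1,0,0],[1,1,0],[2,1,1]] U=[[-2,-2,2],[0,-2,2],[0,0,2]]

  R1 -= 1·R0 → [0,-2,2]
  R2 -= 2·R0 → [0,-2,4]
  R2 -= 1·R1 → [0,0,2]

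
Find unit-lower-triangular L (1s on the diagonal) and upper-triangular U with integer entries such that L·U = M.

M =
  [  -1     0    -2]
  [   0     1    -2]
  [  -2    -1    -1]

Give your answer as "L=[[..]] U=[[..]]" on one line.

L=[[1,0,0],[0,1,0],[2,-1,1]] U=[[-1,0,-2],[0,1,-2],[0,0,1]]

  row1 -= 0·row0 → [0,1,-2]
  row2 -= 2·row0 → [0,-1,3]
  row2 -= -1·row1 → [0,0,1]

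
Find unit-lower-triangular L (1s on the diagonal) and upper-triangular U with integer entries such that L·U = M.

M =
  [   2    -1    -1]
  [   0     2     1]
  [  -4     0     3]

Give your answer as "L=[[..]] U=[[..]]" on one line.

  row1 -= 0·row0 → [0,2,1]
  row2 -= -2·row0 → [0,-2,1]
  row2 -= -1·row1 → [0,0,2]

L=[[1,0,0],[0,1,0],[-2,-1,1]] U=[[2,-1,-1],[0,2,1],[0,0,2]]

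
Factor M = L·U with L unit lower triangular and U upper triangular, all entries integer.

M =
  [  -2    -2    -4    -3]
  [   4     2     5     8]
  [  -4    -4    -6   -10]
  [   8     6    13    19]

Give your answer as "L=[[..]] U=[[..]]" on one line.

L=[[1,0,0,0],[-2,1,0,0],[2,0,1,0],[-4,1,0,1]] U=[[-2,-2,-4,-3],[0,-2,-3,2],[0,0,2,-4],[0,0,0,5]]

  R1 -= -2·R0 → [0,-2,-3,2]
  R2 -= 2·R0 → [0,0,2,-4]
  R3 -= -4·R0 → [0,-2,-3,7]
  R2 -= 0·R1 → [0,0,2,-4]
  R3 -= 1·R1 → [0,0,0,5]
  R3 -= 0·R2 → [0,0,0,5]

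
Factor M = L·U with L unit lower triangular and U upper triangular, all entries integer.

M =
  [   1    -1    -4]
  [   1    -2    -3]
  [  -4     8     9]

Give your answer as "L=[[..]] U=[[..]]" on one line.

  r1 -= 1·r0 → [0,-1,1]
  r2 -= -4·r0 → [0,4,-7]
  r2 -= -4·r1 → [0,0,-3]

L=[[1,0,0],[1,1,0],[-4,-4,1]] U=[[1,-1,-4],[0,-1,1],[0,0,-3]]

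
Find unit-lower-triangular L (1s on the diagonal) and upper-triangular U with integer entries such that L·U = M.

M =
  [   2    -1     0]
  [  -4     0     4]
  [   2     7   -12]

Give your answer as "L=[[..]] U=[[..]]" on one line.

  R1 -= -2·R0 → [0,-2,4]
  R2 -= 1·R0 → [0,8,-12]
  R2 -= -4·R1 → [0,0,4]

L=[[1,0,0],[-2,1,0],[1,-4,1]] U=[[2,-1,0],[0,-2,4],[0,0,4]]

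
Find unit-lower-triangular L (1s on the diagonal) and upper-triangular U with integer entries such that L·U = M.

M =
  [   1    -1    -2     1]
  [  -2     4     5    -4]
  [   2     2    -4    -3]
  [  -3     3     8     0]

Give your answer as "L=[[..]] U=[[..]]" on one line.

L=[[1,0,0,0],[-2,1,0,0],[2,2,1,0],[-3,0,-1,1]] U=[[1,-1,-2,1],[0,2,1,-2],[0,0,-2,-1],[0,0,0,2]]

  r1 -= -2·r0 → [0,2,1,-2]
  r2 -= 2·r0 → [0,4,0,-5]
  r3 -= -3·r0 → [0,0,2,3]
  r2 -= 2·r1 → [0,0,-2,-1]
  r3 -= 0·r1 → [0,0,2,3]
  r3 -= -1·r2 → [0,0,0,2]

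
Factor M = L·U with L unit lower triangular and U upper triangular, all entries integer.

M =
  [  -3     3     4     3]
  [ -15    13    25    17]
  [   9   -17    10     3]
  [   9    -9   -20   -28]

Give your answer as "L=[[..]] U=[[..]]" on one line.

L=[[1,0,0,0],[5,1,0,0],[-3,4,1,0],[-3,0,-4,1]] U=[[-3,3,4,3],[0,-2,5,2],[0,0,2,4],[0,0,0,-3]]

  row1 -= 5·row0 → [0,-2,5,2]
  row2 -= -3·row0 → [0,-8,22,12]
  row3 -= -3·row0 → [0,0,-8,-19]
  row2 -= 4·row1 → [0,0,2,4]
  row3 -= 0·row1 → [0,0,-8,-19]
  row3 -= -4·row2 → [0,0,0,-3]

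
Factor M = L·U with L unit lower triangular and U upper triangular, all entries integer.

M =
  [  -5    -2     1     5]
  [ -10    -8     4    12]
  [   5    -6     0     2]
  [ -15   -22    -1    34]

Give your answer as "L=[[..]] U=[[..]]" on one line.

L=[[1,0,0,0],[2,1,0,0],[-1,2,1,0],[3,4,4,1]] U=[[-5,-2,1,5],[0,-4,2,2],[0,0,-3,3],[0,0,0,-1]]

  r1 -= 2·r0 → [0,-4,2,2]
  r2 -= -1·r0 → [0,-8,1,7]
  r3 -= 3·r0 → [0,-16,-4,19]
  r2 -= 2·r1 → [0,0,-3,3]
  r3 -= 4·r1 → [0,0,-12,11]
  r3 -= 4·r2 → [0,0,0,-1]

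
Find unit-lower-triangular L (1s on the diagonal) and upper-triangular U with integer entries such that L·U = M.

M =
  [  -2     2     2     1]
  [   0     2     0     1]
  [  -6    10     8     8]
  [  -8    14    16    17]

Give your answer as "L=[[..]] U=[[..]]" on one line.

L=[[1,0,0,0],[0,1,0,0],[3,2,1,0],[4,3,4,1]] U=[[-2,2,2,1],[0,2,0,1],[0,0,2,3],[0,0,0,-2]]

  row1 -= 0·row0 → [0,2,0,1]
  row2 -= 3·row0 → [0,4,2,5]
  row3 -= 4·row0 → [0,6,8,13]
  row2 -= 2·row1 → [0,0,2,3]
  row3 -= 3·row1 → [0,0,8,10]
  row3 -= 4·row2 → [0,0,0,-2]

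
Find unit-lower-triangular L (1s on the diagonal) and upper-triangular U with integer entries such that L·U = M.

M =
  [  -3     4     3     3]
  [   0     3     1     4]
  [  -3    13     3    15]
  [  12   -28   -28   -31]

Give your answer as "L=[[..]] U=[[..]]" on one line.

  R1 -= 0·R0 → [0,3,1,4]
  R2 -= 1·R0 → [0,9,0,12]
  R3 -= -4·R0 → [0,-12,-16,-19]
  R2 -= 3·R1 → [0,0,-3,0]
  R3 -= -4·R1 → [0,0,-12,-3]
  R3 -= 4·R2 → [0,0,0,-3]

L=[[1,0,0,0],[0,1,0,0],[1,3,1,0],[-4,-4,4,1]] U=[[-3,4,3,3],[0,3,1,4],[0,0,-3,0],[0,0,0,-3]]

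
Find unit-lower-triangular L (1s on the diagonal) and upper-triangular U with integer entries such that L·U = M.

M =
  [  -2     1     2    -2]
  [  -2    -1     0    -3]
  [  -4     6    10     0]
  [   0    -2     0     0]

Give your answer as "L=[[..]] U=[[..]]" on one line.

  row1 -= 1·row0 → [0,-2,-2,-1]
  row2 -= 2·row0 → [0,4,6,4]
  row3 -= 0·row0 → [0,-2,0,0]
  row2 -= -2·row1 → [0,0,2,2]
  row3 -= 1·row1 → [0,0,2,1]
  row3 -= 1·row2 → [0,0,0,-1]

L=[[1,0,0,0],[1,1,0,0],[2,-2,1,0],[0,1,1,1]] U=[[-2,1,2,-2],[0,-2,-2,-1],[0,0,2,2],[0,0,0,-1]]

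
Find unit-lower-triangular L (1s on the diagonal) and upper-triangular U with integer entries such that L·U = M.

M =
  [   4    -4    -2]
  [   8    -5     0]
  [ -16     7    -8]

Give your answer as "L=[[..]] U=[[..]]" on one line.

L=[[1,0,0],[2,1,0],[-4,-3,1]] U=[[4,-4,-2],[0,3,4],[0,0,-4]]

  row1 -= 2·row0 → [0,3,4]
  row2 -= -4·row0 → [0,-9,-16]
  row2 -= -3·row1 → [0,0,-4]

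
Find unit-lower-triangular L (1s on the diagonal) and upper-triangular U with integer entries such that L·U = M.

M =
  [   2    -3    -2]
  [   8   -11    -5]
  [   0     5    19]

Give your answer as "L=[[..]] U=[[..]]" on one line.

  r1 -= 4·r0 → [0,1,3]
  r2 -= 0·r0 → [0,5,19]
  r2 -= 5·r1 → [0,0,4]

L=[[1,0,0],[4,1,0],[0,5,1]] U=[[2,-3,-2],[0,1,3],[0,0,4]]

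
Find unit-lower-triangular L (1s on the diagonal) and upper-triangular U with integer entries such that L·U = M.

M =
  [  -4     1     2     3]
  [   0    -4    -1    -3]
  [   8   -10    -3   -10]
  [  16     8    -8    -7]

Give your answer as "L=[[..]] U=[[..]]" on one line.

  R1 -= 0·R0 → [0,-4,-1,-3]
  R2 -= -2·R0 → [0,-8,1,-4]
  R3 -= -4·R0 → [0,12,0,5]
  R2 -= 2·R1 → [0,0,3,2]
  R3 -= -3·R1 → [0,0,-3,-4]
  R3 -= -1·R2 → [0,0,0,-2]

L=[[1,0,0,0],[0,1,0,0],[-2,2,1,0],[-4,-3,-1,1]] U=[[-4,1,2,3],[0,-4,-1,-3],[0,0,3,2],[0,0,0,-2]]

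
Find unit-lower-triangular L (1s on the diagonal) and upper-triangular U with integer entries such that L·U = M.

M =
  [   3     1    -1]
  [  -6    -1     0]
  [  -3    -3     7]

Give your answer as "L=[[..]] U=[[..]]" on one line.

L=[[1,0,0],[-2,1,0],[-1,-2,1]] U=[[3,1,-1],[0,1,-2],[0,0,2]]

  R1 -= -2·R0 → [0,1,-2]
  R2 -= -1·R0 → [0,-2,6]
  R2 -= -2·R1 → [0,0,2]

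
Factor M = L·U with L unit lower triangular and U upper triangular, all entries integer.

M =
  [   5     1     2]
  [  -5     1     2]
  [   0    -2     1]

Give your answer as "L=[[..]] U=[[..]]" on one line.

L=[[1,0,0],[-1,1,0],[0,-1,1]] U=[[5,1,2],[0,2,4],[0,0,5]]

  R1 -= -1·R0 → [0,2,4]
  R2 -= 0·R0 → [0,-2,1]
  R2 -= -1·R1 → [0,0,5]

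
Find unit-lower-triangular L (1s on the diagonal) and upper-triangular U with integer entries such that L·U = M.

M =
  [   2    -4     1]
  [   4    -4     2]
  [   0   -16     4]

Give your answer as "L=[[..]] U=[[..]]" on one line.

  row1 -= 2·row0 → [0,4,0]
  row2 -= 0·row0 → [0,-16,4]
  row2 -= -4·row1 → [0,0,4]

L=[[1,0,0],[2,1,0],[0,-4,1]] U=[[2,-4,1],[0,4,0],[0,0,4]]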